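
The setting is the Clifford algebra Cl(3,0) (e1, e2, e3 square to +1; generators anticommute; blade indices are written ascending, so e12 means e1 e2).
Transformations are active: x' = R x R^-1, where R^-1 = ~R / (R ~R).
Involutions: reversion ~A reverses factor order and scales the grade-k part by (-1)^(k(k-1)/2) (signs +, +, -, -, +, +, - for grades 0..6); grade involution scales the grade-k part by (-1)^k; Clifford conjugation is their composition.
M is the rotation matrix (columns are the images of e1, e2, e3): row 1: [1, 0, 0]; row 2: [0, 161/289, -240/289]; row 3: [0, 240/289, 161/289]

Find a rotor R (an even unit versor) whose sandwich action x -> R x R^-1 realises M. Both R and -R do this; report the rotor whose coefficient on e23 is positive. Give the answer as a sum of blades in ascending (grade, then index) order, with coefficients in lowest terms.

Method: write R = a + b12*e12 + b13*e13 + b23*e23 with a^2 + b12^2 + b13^2 + b23^2 = 1 (so R^-1 = ~R). Expanding the columns R e_j ~R gives tr M = 4a^2 - 1 and, from the antisymmetric part, M21 - M12 = -4a*b12, M13 - M31 = 4a*b13, M32 - M23 = -4a*b23.
Here tr M = 611/289, so a^2 = (1 + tr M)/4 = 225/289 and a = ±15/17. Taking a = 15/17: M21 - M12 = 0, M13 - M31 = 0, M32 - M23 = 480/289, giving b12 = 0, b13 = 0, b23 = -8/17, i.e. R = 15/17 - 8/17*e23.
Its e23 coefficient is negative, so report the other preimage -R.
Answer: -15/17 + 8/17*e23. Key observation: the double cover Spin(3) -> SO(3) sends R and -R to the same matrix (trace 611/289 here), so the stated sign of the e23 coefficient is what selects one sheet.


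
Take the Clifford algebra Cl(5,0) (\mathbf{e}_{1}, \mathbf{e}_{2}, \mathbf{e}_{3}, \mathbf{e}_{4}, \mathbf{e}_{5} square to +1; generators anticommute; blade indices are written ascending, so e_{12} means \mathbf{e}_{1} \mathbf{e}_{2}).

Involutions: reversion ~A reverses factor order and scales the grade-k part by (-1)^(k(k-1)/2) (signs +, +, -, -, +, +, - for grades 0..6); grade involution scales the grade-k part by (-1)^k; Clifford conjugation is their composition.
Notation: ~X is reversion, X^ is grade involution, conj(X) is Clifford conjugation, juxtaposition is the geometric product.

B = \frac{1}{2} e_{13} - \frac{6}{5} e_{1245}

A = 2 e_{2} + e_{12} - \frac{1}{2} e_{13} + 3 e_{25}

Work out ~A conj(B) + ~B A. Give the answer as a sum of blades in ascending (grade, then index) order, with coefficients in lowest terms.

first term: \frac{1}{4} + \frac{18}{5} e_{14} - \frac{1}{2} e_{23} - \frac{6}{5} e_{45} + e_{123} + \frac{12}{5} e_{145} - \frac{3}{2} e_{1235} - \frac{3}{5} e_{2345}
second term: -\frac{1}{4} - \frac{18}{5} e_{14} - \frac{1}{2} e_{23} + \frac{6}{5} e_{45} + e_{123} - \frac{12}{5} e_{145} + \frac{3}{2} e_{1235} - \frac{3}{5} e_{2345}
Answer: -e_{23} + 2 e_{123} - \frac{6}{5} e_{2345}


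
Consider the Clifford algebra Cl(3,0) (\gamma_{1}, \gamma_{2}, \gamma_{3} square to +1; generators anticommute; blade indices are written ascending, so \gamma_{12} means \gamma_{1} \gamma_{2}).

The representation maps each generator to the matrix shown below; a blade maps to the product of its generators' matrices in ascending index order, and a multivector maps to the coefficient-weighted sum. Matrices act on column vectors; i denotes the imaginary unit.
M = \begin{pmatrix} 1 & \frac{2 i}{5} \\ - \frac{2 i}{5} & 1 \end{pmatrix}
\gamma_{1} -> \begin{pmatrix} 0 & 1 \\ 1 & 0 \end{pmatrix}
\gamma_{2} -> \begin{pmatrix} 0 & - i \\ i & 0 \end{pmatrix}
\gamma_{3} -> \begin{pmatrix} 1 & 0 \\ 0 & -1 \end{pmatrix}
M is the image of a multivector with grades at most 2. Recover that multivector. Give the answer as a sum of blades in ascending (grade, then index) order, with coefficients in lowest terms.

Method: 1, rho(\gamma_{1}), rho(\gamma_{2}), rho(\gamma_{3}) form a trace-orthogonal basis of the 2x2 complex matrices (tr(X Y) = 2 if X = Y, else 0), so M = m0*1 + m1*rho(\gamma_{1}) + m2*rho(\gamma_{2}) + m3*rho(\gamma_{3}) with m0 = tr(M)/2 = 1, m1 = tr(M rho(\gamma_{1}))/2 = 0, m2 = tr(M rho(\gamma_{2}))/2 = - \frac{2}{5}, m3 = tr(M rho(\gamma_{3}))/2 = 0.
Multiplying table entries, the bivector images are rho(\gamma_{12}) = i*rho(\gamma_{3}), rho(\gamma_{13}) = -i*rho(\gamma_{2}), rho(\gamma_{23}) = i*rho(\gamma_{1}); with real blade coefficients the real parts of m0..m3 are the coefficients of 1, \gamma_{1}, \gamma_{2}, \gamma_{3} and the imaginary parts give the bivectors (\gamma_{23}: Im m1, \gamma_{13}: -Im m2, \gamma_{12}: Im m3).
Answer: 1 - \frac{2}{5} \gamma_{2}


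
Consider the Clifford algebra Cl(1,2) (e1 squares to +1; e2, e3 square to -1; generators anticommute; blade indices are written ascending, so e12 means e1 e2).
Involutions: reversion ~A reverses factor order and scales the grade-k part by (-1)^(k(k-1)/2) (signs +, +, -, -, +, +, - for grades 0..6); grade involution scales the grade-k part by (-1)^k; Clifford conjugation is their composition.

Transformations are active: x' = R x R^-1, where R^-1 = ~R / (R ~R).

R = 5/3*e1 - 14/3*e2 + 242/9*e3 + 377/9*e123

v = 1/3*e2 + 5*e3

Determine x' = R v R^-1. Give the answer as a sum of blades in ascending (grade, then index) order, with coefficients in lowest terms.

~R = 5/3*e1 - 14/3*e2 + 242/9*e3 - 377/9*e123, and R ~R = 3038/3, so R^-1 = ~R / (3038/3).
R v = -1196/9 - 1880/9*e12 + 602/27*e13 - 872/27*e23
Answer: -54652/17577*e1 + 48091/17577*e2 + 3401/651*e3


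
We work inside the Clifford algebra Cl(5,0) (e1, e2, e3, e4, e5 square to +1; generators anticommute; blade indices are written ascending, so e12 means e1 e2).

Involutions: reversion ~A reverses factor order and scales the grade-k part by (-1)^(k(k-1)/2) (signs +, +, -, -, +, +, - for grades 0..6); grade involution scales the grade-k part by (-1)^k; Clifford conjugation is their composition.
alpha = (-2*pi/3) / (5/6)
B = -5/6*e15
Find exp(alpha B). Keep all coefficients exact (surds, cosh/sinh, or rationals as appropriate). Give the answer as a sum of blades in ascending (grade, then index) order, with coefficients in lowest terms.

B^2 = (-5/6)^2*(e15)^2 = 25/36*(-1) = -25/36 (a basis 2-blade squares to minus the product of its generators' squares).
B^2 = -25/36 — circular case — the even/odd split gives cos and sin: l = 5/6, alpha*l = -2*pi/3, so exp(alpha B) = cos(-2*pi/3) + (sin(-2*pi/3)/(5/6))*B = -1/2 + (-3*sqrt(3)/5)*B.
Answer: -1/2 + sqrt(3)/2*e15


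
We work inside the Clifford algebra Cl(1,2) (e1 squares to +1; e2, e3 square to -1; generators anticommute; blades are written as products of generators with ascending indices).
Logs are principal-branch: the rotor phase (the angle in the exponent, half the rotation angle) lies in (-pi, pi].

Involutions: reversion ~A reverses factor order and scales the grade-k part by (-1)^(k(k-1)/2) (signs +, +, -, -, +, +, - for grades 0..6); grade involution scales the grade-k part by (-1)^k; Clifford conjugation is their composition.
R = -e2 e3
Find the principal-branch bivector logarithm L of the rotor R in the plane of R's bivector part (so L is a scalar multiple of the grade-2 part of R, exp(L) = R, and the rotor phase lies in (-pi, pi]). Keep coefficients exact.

The scalar part of R is 0, which pins the rotor phase on the principal branch; dividing the bivector part by the sine of that phase recovers the unit plane, and L is the phase times that plane.
Concretely: cos(phase) = 0 gives phase = ±pi/2, and since phase/sin(phase) is even the sign is immaterial: L = (phase/sin(phase)) * <R>_2 = (pi/2) * <R>_2.
Answer: -pi/2*e2 e3


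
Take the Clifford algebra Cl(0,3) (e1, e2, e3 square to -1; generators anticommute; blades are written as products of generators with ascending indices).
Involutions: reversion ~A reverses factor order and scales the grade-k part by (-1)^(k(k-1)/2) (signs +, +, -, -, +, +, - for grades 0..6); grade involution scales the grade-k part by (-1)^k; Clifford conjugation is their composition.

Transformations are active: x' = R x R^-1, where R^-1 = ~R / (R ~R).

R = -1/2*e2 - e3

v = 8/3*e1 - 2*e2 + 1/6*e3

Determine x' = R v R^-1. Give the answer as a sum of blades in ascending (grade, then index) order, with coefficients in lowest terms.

~R = -1/2*e2 - e3, and R ~R = -5/4, so R^-1 = ~R / (-5/4).
R v = -5/6 + 4/3*e1 e2 + 8/3*e1 e3 - 25/12*e2 e3
Answer: -8/3*e1 + 4/3*e2 - 3/2*e3


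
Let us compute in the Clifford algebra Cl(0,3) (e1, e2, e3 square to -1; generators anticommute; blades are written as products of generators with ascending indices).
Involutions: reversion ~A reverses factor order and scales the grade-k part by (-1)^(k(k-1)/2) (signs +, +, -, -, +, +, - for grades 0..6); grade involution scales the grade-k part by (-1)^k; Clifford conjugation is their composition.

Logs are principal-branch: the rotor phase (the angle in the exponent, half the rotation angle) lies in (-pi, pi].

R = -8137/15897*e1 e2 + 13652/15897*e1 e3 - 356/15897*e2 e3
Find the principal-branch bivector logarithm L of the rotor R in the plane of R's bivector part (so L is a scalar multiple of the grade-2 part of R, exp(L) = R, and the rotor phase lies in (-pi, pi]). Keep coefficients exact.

The scalar part of R is 0, and that scalar determines the rotor phase on the principal branch; recovering the unit plane as bivector-part over sine of the phase gives L = phase * plane.
Concretely: cos(phase) = 0 gives phase = ±pi/2, and since phase/sin(phase) is even the sign is immaterial: L = (phase/sin(phase)) * <R>_2 = (pi/2) * <R>_2.
Answer: -8137*pi/31794*e1 e2 + 6826*pi/15897*e1 e3 - 178*pi/15897*e2 e3


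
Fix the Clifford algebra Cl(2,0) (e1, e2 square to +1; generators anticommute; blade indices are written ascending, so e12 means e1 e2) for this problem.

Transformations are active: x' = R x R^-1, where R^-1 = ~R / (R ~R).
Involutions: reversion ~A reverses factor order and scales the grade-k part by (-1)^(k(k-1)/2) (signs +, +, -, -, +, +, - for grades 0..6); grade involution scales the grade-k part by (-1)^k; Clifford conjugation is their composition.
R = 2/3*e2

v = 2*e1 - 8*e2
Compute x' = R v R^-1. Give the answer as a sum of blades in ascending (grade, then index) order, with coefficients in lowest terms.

~R = 2/3*e2, and R ~R = 4/9, so R^-1 = ~R / (4/9).
R v = -16/3 - 4/3*e12
Answer: -2*e1 - 8*e2


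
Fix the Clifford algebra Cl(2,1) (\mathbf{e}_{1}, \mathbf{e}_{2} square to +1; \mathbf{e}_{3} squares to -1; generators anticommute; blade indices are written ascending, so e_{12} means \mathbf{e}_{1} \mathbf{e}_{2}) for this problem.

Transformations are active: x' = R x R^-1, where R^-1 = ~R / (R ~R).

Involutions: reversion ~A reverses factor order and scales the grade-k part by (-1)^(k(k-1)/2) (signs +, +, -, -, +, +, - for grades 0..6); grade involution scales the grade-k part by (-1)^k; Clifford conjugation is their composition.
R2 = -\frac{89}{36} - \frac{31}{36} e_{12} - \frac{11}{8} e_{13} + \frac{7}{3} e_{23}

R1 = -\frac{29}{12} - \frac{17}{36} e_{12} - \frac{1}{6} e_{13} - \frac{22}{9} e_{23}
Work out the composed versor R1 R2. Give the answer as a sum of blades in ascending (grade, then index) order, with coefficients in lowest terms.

Distribute over the terms of R1 (each basis-blade product reordered to ascending indices, repeated generators contracted through their squares):
(-\frac{29}{12}) R2 = \frac{2581}{432} + \frac{899}{432} e_{12} + \frac{319}{96} e_{13} - \frac{203}{36} e_{23}
(-\frac{17}{36} e_{12}) R2 = -\frac{527}{1296} + \frac{1513}{1296} e_{12} - \frac{119}{108} e_{13} - \frac{187}{288} e_{23}
(-\frac{1}{6} e_{13}) R2 = \frac{11}{48} - \frac{7}{18} e_{12} + \frac{89}{216} e_{13} + \frac{31}{216} e_{23}
(-\frac{22}{9} e_{23}) R2 = -\frac{154}{27} - \frac{121}{36} e_{12} - \frac{341}{162} e_{13} + \frac{979}{162} e_{23}
Summing the partial products and collecting blades:
Answer: \frac{121}{1296} - \frac{325}{648} e_{12} + \frac{1369}{2592} e_{13} - \frac{263}{2592} e_{23}


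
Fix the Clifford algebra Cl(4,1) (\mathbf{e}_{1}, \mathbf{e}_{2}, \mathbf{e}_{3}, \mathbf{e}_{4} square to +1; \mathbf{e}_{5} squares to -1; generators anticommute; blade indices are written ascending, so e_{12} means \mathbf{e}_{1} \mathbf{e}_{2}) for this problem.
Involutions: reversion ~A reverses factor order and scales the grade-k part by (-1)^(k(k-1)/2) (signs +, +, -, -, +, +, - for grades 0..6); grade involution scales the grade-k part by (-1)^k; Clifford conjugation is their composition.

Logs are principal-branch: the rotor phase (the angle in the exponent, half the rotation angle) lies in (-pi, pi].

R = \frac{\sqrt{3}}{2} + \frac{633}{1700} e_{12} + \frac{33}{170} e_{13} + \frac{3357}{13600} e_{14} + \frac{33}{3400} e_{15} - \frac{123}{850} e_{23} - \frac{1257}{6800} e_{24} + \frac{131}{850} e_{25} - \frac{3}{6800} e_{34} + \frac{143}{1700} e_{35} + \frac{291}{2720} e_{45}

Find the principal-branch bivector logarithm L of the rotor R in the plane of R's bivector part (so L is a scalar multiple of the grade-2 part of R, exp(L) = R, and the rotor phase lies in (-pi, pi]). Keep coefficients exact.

The scalar part of R is \frac{\sqrt{3}}{2}, and that scalar determines the rotor phase on the principal branch; recovering the unit plane as bivector-part over sine of the phase gives L = phase * plane.
Concretely: cos(phase) = \frac{\sqrt{3}}{2} gives phase = ±\frac{\pi}{6}, and since phase/sin(phase) is even the sign is immaterial: L = (phase/sin(phase)) * <R>_2 = (\frac{\pi}{3}) * <R>_2.
Answer: \frac{211 \pi}{1700} e_{12} + \frac{11 \pi}{170} e_{13} + \frac{1119 \pi}{13600} e_{14} + \frac{11 \pi}{3400} e_{15} - \frac{41 \pi}{850} e_{23} - \frac{419 \pi}{6800} e_{24} + \frac{131 \pi}{2550} e_{25} - \frac{\pi}{6800} e_{34} + \frac{143 \pi}{5100} e_{35} + \frac{97 \pi}{2720} e_{45}


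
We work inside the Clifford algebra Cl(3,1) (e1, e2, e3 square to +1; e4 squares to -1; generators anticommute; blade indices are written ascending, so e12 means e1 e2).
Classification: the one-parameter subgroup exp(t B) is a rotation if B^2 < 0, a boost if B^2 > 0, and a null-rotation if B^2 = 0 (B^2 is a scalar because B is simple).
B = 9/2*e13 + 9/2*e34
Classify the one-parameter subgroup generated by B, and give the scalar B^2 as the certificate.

B^2 term by term: the squares give (9/2)^2*(e13)^2 + (9/2)^2*(e34)^2 = 81/4*(-1) + 81/4*(+1) = 0 (each basis 2-blade squares to minus the product of its generators' squares); cross terms between blades sharing an index anticommute and cancel. So B^2 = 0.
Answer: null-rotation, certificate B^2 = 0. Key observation: B^2 = 0 is a conjugation invariant, so its sign decides the class regardless of the surface form of B.


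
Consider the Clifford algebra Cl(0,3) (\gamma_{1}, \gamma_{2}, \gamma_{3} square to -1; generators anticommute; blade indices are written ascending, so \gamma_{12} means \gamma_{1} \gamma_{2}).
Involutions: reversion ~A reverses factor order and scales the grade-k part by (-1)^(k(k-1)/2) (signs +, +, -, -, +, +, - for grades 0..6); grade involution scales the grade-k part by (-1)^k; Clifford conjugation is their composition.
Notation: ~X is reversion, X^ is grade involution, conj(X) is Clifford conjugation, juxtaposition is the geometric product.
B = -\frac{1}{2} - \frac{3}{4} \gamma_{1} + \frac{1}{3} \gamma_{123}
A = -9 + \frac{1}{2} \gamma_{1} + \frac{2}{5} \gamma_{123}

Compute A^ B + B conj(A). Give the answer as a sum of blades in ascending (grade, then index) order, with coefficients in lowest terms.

first term: \frac{479}{120} + 7 \gamma_{1} - \frac{2}{15} \gamma_{23} - \frac{14}{5} \gamma_{123}
second term: \frac{511}{120} + 7 \gamma_{1} + \frac{7}{15} \gamma_{23} - \frac{16}{5} \gamma_{123}
Answer: \frac{33}{4} + 14 \gamma_{1} + \frac{1}{3} \gamma_{23} - 6 \gamma_{123}


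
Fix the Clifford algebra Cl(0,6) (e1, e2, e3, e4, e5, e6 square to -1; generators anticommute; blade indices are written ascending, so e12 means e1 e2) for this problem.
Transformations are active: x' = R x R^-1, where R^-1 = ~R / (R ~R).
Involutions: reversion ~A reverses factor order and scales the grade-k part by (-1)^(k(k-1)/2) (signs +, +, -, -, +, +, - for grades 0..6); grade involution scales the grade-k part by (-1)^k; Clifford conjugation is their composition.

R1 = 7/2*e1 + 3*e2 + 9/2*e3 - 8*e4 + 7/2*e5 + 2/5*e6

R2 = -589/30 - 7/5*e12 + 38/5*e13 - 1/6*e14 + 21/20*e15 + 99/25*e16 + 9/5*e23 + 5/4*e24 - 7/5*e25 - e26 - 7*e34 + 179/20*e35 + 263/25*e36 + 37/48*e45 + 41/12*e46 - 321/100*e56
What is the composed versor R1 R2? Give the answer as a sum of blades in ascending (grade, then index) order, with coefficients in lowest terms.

Distribute over the terms of R1 (each basis-blade product reordered to ascending indices, repeated generators contracted through their squares):
(7/2*e1) R2 = -4123/60*e1 + 49/10*e2 - 133/5*e3 + 7/12*e4 - 147/40*e5 - 693/50*e6 + 63/10*e123 + 35/8*e124 - 49/10*e125 - 7/2*e126 - 49/2*e134 + 1253/40*e135 + 1841/50*e136 + 259/96*e145 + 287/24*e146 - 2247/200*e156
(3*e2) R2 = -21/5*e1 - 589/10*e2 - 27/5*e3 - 15/4*e4 + 21/5*e5 + 3*e6 - 114/5*e123 + 1/2*e124 - 63/20*e125 - 297/25*e126 - 21*e234 + 537/20*e235 + 789/25*e236 + 37/16*e245 + 41/4*e246 - 963/100*e256
(9/2*e3) R2 = 171/5*e1 + 81/10*e2 - 1767/20*e3 + 63/2*e4 - 1611/40*e5 - 2367/50*e6 - 63/10*e123 + 3/4*e134 - 189/40*e135 - 891/50*e136 - 45/8*e234 + 63/10*e235 + 9/2*e236 + 111/32*e345 + 123/8*e346 - 2889/200*e356
(-8*e4) R2 = 4/3*e1 - 10*e2 + 56*e3 + 2356/15*e4 + 37/6*e5 + 82/3*e6 + 56/5*e124 - 304/5*e134 + 42/5*e145 + 792/25*e146 - 72/5*e234 - 56/5*e245 - 8*e246 + 358/5*e345 + 2104/25*e346 + 642/25*e456
(7/2*e5) R2 = 147/40*e1 - 49/10*e2 + 1253/40*e3 + 259/96*e4 - 4123/60*e5 + 2247/200*e6 - 49/10*e125 + 133/5*e135 - 7/12*e145 - 693/50*e156 + 63/10*e235 + 35/8*e245 + 7/2*e256 - 49/2*e345 - 1841/50*e356 - 287/24*e456
(2/5*e6) R2 = 198/125*e1 - 2/5*e2 + 526/125*e3 + 41/30*e4 - 321/250*e5 - 589/75*e6 - 14/25*e126 + 76/25*e136 - 1/15*e146 + 21/50*e156 + 18/25*e236 + 1/2*e246 - 14/25*e256 - 14/5*e346 + 179/50*e356 + 37/120*e456
Summing the partial products and collecting blades:
Answer: -96373/3000*e1 - 306/5*e2 - 28817/1000*e3 + 90943/480*e4 - 12948/125*e5 - 5497/200*e6 - 114/5*e123 + 643/40*e124 - 259/20*e125 - 797/50*e126 - 1691/20*e134 + 266/5*e135 + 551/25*e136 + 5047/480*e145 + 26143/600*e146 - 987/40*e156 - 1641/40*e234 + 789/20*e235 + 1839/50*e236 - 361/80*e245 + 11/4*e246 - 669/100*e256 + 8091/160*e345 + 19347/200*e346 - 9537/200*e356 + 1403/100*e456


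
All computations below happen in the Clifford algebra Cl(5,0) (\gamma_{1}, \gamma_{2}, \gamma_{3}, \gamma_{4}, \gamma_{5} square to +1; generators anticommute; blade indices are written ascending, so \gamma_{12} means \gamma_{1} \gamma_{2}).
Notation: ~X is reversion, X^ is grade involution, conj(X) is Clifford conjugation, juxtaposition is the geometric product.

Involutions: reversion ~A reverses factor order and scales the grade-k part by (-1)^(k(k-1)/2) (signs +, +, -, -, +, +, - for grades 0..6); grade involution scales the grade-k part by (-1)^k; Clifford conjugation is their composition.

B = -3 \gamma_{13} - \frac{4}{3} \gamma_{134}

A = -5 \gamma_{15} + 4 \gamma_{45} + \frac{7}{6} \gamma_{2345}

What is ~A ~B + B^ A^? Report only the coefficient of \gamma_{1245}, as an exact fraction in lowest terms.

first term: 15 \gamma_{35} - \frac{14}{9} \gamma_{125} + \frac{16}{3} \gamma_{135} - \frac{20}{3} \gamma_{345} + \frac{7}{2} \gamma_{1245} - 12 \gamma_{1345}
second term: -15 \gamma_{35} - \frac{14}{9} \gamma_{125} + \frac{16}{3} \gamma_{135} - \frac{20}{3} \gamma_{345} + \frac{7}{2} \gamma_{1245} - 12 \gamma_{1345}
Answer: 7


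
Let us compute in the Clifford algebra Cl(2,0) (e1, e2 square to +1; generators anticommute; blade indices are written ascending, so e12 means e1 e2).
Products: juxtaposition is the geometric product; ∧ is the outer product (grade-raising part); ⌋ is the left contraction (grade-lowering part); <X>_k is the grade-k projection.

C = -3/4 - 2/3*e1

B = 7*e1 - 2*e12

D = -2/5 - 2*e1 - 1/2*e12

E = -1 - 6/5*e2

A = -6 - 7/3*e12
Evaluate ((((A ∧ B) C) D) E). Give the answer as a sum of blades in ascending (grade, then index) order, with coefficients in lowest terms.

step 1: -42*e1 + 12*e12
step 2: 28 + 63/2*e1 + 8*e2 - 9*e12
step 3: -787/10 - 323/5*e1 - 739/20*e2 + 28/5*e12
step 4: 3076/25 + 1447/25*e1 + 13139/100*e2 + 1798/25*e12
Answer: 3076/25 + 1447/25*e1 + 13139/100*e2 + 1798/25*e12


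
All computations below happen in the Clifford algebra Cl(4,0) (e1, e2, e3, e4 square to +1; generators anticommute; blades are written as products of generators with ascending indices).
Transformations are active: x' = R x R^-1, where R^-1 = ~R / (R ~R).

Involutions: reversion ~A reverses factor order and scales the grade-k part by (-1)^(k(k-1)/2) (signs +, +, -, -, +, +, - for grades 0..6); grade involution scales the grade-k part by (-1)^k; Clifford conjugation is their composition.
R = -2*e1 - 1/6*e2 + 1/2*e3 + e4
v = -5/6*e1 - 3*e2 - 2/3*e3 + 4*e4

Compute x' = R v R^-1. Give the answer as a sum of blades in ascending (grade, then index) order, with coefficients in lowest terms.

~R = -2*e1 - 1/6*e2 + 1/2*e3 + e4, and R ~R = 95/18, so R^-1 = ~R / (95/18).
R v = 35/6 + 211/36*e1 e2 + 7/4*e1 e3 - 43/6*e1 e4 + 29/18*e2 e3 + 7/3*e2 e4 + 8/3*e3 e4
Answer: -409/114*e1 + 50/19*e2 + 101/57*e3 - 34/19*e4


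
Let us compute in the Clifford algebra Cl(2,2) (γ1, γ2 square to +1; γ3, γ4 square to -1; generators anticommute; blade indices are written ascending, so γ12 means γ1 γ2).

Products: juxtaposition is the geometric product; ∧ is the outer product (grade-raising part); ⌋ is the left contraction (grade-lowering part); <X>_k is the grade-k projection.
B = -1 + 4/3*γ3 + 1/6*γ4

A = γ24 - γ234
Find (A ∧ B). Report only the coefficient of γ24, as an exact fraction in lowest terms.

step 1: -γ24 - 1/3*γ234
Answer: -1


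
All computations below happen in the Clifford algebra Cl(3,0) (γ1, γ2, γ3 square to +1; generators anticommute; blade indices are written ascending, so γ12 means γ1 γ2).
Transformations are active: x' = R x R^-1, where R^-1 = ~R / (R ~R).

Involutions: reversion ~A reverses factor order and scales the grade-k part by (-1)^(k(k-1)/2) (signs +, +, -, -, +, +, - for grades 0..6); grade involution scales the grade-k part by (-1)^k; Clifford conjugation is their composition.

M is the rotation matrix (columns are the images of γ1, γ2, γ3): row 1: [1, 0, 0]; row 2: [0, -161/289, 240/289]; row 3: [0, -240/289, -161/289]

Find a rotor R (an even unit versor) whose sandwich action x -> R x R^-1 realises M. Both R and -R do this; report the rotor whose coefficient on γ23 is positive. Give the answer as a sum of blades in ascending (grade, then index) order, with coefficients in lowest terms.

Method: write R = a + b12*γ12 + b13*γ13 + b23*γ23 with a^2 + b12^2 + b13^2 + b23^2 = 1 (so R^-1 = ~R). Expanding the columns R e_j ~R gives tr M = 4a^2 - 1 and, from the antisymmetric part, M21 - M12 = -4a*b12, M13 - M31 = 4a*b13, M32 - M23 = -4a*b23.
Here tr M = -33/289, so a^2 = (1 + tr M)/4 = 64/289 and a = ±8/17. Taking a = 8/17: M21 - M12 = 0, M13 - M31 = 0, M32 - M23 = -480/289, giving b12 = 0, b13 = 0, b23 = 15/17, i.e. R = 8/17 + 15/17*γ23.
Its γ23 coefficient is already positive.
Answer: 8/17 + 15/17*γ23. Uniqueness: Spin(3) -> SO(3) maps R and -R to the same rotation of trace -33/289; fixing the sign of the γ23 coefficient removes the ambiguity.


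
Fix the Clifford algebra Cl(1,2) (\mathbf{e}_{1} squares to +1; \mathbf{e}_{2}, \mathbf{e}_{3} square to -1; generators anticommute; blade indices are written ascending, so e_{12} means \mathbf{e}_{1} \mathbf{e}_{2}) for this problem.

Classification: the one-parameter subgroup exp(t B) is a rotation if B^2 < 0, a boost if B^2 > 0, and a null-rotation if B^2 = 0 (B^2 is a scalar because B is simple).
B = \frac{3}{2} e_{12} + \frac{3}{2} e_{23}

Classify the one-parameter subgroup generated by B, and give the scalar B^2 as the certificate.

B^2 term by term: the squares give (\frac{3}{2})^2*(e_{12})^2 + (\frac{3}{2})^2*(e_{23})^2 = \frac{9}{4}*(+1) + \frac{9}{4}*(-1) = 0 (each basis 2-blade squares to minus the product of its generators' squares); cross terms between blades sharing an index anticommute and cancel. So B^2 = 0.
Answer: null-rotation, certificate B^2 = 0. Why this suffices: the scalar 0 survives any versor conjugation, so its sign alone determines the class however B is presented.


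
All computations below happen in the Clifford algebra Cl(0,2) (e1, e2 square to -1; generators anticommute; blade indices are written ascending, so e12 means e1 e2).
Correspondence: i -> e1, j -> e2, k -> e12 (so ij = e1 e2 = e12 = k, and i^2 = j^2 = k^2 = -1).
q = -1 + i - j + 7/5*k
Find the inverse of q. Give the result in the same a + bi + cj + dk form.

In blades: q = -1 + e1 - e2 + 7/5*e12.
With qbar = -1 - e1 + e2 - 7/5*e12 (scalar fixed, mapped units negated), q qbar = 124/25 (the sum of squared coefficients), so q^-1 = qbar / (124/25) = -25/124 - 25/124*e1 + 25/124*e2 - 35/124*e12; translating back:
Answer: -25/124 - 25/124*i + 25/124*j - 35/124*k


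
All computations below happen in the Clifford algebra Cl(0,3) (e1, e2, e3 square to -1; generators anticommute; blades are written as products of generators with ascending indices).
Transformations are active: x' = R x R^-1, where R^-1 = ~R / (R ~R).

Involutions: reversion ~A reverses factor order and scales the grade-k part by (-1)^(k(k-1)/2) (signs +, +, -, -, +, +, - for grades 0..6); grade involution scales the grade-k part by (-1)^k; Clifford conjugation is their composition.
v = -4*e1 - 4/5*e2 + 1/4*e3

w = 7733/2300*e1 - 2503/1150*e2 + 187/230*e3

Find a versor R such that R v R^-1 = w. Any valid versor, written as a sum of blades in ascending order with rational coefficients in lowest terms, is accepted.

Sketch: the shared square -6681/400 makes R = v + w = -1467/2300*e1 - 3423/1150*e2 + 489/460*e3 the natural versor; its sandwich fixes that direction, negates (v - w)/2, and sends v to w.
Answer: -1467/2300*e1 - 3423/1150*e2 + 489/460*e3


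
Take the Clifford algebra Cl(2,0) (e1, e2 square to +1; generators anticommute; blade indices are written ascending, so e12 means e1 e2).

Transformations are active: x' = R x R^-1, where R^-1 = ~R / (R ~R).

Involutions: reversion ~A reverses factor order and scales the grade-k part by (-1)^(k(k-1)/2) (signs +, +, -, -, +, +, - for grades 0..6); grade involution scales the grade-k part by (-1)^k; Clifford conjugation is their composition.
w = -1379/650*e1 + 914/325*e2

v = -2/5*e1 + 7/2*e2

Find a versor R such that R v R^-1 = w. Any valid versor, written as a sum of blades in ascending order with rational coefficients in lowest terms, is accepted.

Take R = v + w = -1639/650*e1 + 4103/650*e2. Because q(v) = q(w) = 1241/100, conjugation by R sends v exactly to w.
Answer: -1639/650*e1 + 4103/650*e2


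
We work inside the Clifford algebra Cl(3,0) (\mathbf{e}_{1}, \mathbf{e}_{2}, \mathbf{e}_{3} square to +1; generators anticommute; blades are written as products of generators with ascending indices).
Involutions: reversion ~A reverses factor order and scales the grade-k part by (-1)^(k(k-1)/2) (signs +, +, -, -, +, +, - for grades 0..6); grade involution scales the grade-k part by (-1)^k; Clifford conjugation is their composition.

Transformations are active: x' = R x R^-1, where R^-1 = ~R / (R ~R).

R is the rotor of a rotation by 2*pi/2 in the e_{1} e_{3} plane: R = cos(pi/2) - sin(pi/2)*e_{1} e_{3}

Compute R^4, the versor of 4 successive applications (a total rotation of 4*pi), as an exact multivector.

Because a rotor carries half the rotation angle, composing 4 copies of this e_{1} e_{3}-plane rotor multiplies the phase: 4*(pi/2) = 2 \pi, hence R^4 = cos(2 \pi) - sin(2 \pi)*e_{1} e_{3}.
cos(2 \pi) = 1 and sin(2 \pi) = 0, so R^4 = 1. The total rotation 4*pi is 2 full turns, so every vector returns to itself, yet the rotor is +1, back on the identity sheet (an even number of 2*pi turns).
Answer: 1


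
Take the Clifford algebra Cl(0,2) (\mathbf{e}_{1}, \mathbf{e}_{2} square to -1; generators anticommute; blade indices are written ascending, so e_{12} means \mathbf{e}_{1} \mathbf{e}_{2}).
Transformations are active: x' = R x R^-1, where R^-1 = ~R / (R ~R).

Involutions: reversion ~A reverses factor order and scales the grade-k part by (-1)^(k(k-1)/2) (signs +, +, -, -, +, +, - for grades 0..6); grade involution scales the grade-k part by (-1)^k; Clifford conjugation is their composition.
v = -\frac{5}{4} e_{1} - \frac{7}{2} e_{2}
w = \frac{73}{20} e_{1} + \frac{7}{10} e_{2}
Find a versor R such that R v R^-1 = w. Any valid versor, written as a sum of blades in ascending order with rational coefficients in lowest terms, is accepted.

Take R = v + w = \frac{12}{5} e_{1} - \frac{14}{5} e_{2}. Because q(v) = q(w) = -\frac{221}{16}, conjugation by R sends v exactly to w.
Answer: \frac{12}{5} e_{1} - \frac{14}{5} e_{2}


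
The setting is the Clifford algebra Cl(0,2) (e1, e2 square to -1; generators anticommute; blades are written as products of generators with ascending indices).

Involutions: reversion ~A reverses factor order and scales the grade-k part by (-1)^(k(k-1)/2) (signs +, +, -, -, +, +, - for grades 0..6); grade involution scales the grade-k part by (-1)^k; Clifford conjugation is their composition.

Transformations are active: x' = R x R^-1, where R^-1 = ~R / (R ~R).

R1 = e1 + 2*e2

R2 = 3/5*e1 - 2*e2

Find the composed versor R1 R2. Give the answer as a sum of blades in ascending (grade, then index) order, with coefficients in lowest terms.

Distribute over the terms of R1 (each basis-blade product reordered to ascending indices, repeated generators contracted through their squares):
(e1) R2 = -3/5 - 2*e1 e2
(2*e2) R2 = 4 - 6/5*e1 e2
Summing the partial products and collecting blades:
Answer: 17/5 - 16/5*e1 e2


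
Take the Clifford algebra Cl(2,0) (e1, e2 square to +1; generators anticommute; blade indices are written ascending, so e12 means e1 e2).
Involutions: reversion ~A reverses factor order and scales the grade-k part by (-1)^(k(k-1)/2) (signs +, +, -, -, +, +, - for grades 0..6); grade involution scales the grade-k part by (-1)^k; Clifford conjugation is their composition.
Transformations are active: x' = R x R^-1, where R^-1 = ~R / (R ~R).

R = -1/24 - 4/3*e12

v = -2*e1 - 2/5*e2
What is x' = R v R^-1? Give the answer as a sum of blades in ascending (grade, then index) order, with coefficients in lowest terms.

~R = -1/24 + 4/3*e12, and R ~R = 1025/576, so R^-1 = ~R / (1025/576).
R v = 37/60*e1 - 53/20*e2
Answer: 10102/5125*e1 + 2686/5125*e2


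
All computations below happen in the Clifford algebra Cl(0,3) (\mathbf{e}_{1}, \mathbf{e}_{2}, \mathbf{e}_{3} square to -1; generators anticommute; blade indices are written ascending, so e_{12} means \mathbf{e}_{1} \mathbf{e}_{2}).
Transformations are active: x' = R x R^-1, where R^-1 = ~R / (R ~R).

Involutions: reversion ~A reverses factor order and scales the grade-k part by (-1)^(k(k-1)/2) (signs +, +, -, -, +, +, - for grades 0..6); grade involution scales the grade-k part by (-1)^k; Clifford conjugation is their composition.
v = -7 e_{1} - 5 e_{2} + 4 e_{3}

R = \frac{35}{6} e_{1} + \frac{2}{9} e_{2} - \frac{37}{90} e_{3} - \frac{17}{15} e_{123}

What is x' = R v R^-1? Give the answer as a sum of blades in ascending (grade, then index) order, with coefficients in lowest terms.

~R = \frac{35}{6} e_{1} + \frac{2}{9} e_{2} - \frac{37}{90} e_{3} + \frac{17}{15} e_{123}, and R ~R = -\frac{143899}{4050}, so R^-1 = ~R / (-\frac{143899}{4050}).
R v = \frac{3923}{90} - \frac{2077}{90} e_{12} + \frac{2351}{90} e_{13} - \frac{91}{10} e_{23}
Answer: -\frac{2660}{337} e_{1} + \frac{57319}{20557} e_{2} - \frac{91757}{20557} e_{3}


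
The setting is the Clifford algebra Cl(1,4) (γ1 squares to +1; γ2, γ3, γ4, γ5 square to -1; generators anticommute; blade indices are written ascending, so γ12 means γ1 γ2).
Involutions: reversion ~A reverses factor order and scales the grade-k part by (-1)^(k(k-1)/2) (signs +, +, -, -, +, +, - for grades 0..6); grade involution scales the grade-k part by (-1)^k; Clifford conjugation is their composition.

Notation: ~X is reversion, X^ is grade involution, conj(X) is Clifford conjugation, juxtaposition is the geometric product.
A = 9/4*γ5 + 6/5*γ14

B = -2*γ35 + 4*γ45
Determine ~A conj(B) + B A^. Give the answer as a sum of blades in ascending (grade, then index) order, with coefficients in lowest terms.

first term: 9/2*γ3 - 9*γ4 - 24/5*γ15 + 12/5*γ1345
second term: -9/2*γ3 + 9*γ4 + 24/5*γ15 + 12/5*γ1345
Answer: 24/5*γ1345


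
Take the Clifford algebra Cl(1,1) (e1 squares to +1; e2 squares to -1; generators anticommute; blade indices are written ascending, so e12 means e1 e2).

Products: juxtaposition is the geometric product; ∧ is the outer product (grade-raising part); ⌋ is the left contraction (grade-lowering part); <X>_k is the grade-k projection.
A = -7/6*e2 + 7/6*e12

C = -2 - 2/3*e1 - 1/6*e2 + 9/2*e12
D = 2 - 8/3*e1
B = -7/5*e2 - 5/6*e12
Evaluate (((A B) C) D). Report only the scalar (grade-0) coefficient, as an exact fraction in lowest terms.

step 1: -469/180 + 469/180*e1
step 2: 469/135 - 469/135*e1 + 3283/270*e2 - 3283/270*e12
step 3: 6566/405 - 6566/405*e1 - 3283/405*e2 + 3283/405*e12
Answer: 6566/405


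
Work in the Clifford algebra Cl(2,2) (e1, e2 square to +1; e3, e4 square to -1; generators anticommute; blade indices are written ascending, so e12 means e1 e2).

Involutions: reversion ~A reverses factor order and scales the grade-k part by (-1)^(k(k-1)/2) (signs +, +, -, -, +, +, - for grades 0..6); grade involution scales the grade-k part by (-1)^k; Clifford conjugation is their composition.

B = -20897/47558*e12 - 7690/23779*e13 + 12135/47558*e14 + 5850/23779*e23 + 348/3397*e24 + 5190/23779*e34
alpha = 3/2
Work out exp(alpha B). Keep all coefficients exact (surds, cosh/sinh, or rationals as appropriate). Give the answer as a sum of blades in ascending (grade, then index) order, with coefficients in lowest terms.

B^2 term by term: the squares give (-20897/47558)^2*(e12)^2 + (-7690/23779)^2*(e13)^2 + (12135/47558)^2*(e14)^2 + (5850/23779)^2*(e23)^2 + (348/3397)^2*(e24)^2 + (5190/23779)^2*(e34)^2 = 436684609/2261763364*(-1) + 59136100/565440841*(+1) + 147258225/2261763364*(+1) + 34222500/565440841*(+1) + 121104/11539609*(+1) + 26936100/565440841*(-1) = 0 (each basis 2-blade squares to minus the product of its generators' squares); cross terms between blades sharing an index anticommute and cancel; the commuting (index-disjoint) pairs give grade-4 terms 2*c*c'*(blade product), which cancel blade by blade — e1234: -108455430/565440841 + 5352240/80777263 + 70989750/565440841 = 0 — confirming B is simple. So B^2 = 0.
B^2 = 0, so the series closes: exp(alpha B) = 1 + alpha B (parabolic case).
Answer: 1 - 62691/95116*e12 - 11535/23779*e13 + 36405/95116*e14 + 8775/23779*e23 + 522/3397*e24 + 7785/23779*e34


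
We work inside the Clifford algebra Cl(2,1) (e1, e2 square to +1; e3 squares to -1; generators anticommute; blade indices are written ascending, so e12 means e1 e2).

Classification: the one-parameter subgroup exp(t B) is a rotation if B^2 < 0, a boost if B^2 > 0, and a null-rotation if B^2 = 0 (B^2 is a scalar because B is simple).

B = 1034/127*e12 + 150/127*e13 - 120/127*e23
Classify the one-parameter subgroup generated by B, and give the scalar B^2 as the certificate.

B^2 term by term: the squares give (1034/127)^2*(e12)^2 + (150/127)^2*(e13)^2 + (-120/127)^2*(e23)^2 = 1069156/16129*(-1) + 22500/16129*(+1) + 14400/16129*(+1) = -64 (each basis 2-blade squares to minus the product of its generators' squares); cross terms between blades sharing an index anticommute and cancel. So B^2 = -64.
Answer: rotation, certificate B^2 = -64. Note: conjugating B changes its blade decomposition but never the scalar B^2 = -64, whose sign settles the classification.


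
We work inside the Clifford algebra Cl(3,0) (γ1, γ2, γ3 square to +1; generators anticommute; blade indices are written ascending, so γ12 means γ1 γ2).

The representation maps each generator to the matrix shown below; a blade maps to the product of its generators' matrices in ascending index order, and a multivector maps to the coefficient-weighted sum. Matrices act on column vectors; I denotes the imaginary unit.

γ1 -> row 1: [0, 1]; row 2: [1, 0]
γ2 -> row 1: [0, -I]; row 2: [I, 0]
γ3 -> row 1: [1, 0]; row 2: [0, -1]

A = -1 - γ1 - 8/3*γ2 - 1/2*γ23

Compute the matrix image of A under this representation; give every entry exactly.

Bivector images (products of the table entries): rho(γ23) = rho(γ2)rho(γ3) = row 1: [0, I]; row 2: [I, 0].
M = (-1)*1 + (-1)*rho(γ1) + (-8/3)*rho(γ2) + (-1/2)*rho(γ23), summed entrywise (1 is the identity matrix):
Answer: row 1: [-1, -1 + 13*I/6]; row 2: [-1 - 19*I/6, -1]


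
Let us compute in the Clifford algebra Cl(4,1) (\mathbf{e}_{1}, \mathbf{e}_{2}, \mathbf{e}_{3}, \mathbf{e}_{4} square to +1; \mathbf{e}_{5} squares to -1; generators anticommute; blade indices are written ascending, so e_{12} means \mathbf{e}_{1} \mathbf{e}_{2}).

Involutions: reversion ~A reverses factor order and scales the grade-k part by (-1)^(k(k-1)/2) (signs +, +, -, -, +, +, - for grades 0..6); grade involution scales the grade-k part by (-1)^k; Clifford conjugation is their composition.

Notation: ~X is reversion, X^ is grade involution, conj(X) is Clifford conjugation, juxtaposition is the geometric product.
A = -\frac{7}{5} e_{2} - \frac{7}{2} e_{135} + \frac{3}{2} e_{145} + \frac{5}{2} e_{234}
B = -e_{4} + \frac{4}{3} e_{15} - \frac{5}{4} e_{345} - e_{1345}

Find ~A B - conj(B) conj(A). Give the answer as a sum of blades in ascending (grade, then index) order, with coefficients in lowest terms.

first term: -\frac{19}{6} e_{3} + \frac{11}{2} e_{4} + \frac{15}{8} e_{13} + \frac{35}{8} e_{14} - \frac{3}{2} e_{15} + \frac{5}{2} e_{23} + \frac{7}{5} e_{24} - \frac{25}{8} e_{25} + \frac{131}{30} e_{125} + \frac{7}{2} e_{1345} + \frac{7}{4} e_{2345} + \frac{29}{15} e_{12345}
second term: -\frac{19}{6} e_{3} + \frac{11}{2} e_{4} + \frac{15}{8} e_{13} + \frac{35}{8} e_{14} - \frac{3}{2} e_{15} + \frac{5}{2} e_{23} - \frac{7}{5} e_{24} - \frac{25}{8} e_{25} - \frac{19}{30} e_{125} - \frac{7}{2} e_{1345} + \frac{7}{4} e_{2345} + \frac{71}{15} e_{12345}
Answer: \frac{14}{5} e_{24} + 5 e_{125} + 7 e_{1345} - \frac{14}{5} e_{12345}


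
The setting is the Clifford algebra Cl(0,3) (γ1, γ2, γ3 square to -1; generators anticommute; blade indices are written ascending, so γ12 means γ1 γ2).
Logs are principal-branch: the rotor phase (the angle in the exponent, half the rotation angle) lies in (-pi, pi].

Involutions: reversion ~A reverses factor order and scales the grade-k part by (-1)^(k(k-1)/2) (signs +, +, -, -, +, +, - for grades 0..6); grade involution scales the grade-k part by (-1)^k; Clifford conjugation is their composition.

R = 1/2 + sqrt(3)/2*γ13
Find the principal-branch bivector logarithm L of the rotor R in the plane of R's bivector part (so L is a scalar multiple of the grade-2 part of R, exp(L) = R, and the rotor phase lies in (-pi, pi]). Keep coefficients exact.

The scalar part of R is 1/2, and that scalar determines the rotor phase on the principal branch; recovering the unit plane as bivector-part over sine of the phase gives L = phase * plane.
Concretely: cos(phase) = 1/2 gives phase = ±pi/3, and since phase/sin(phase) is even the sign is immaterial: L = (phase/sin(phase)) * <R>_2 = (2*sqrt(3)*pi/9) * <R>_2.
Answer: pi/3*γ13


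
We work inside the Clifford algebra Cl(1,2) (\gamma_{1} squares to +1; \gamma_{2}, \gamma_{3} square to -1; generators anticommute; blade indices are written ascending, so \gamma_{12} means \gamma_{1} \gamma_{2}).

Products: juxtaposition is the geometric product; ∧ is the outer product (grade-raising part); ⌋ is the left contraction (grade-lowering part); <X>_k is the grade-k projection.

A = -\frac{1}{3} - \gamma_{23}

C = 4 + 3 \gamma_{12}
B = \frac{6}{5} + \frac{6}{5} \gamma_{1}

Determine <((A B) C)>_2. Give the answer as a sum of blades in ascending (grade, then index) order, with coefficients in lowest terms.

step 1: -\frac{2}{5} - \frac{2}{5} \gamma_{1} - \frac{6}{5} \gamma_{23} - \frac{6}{5} \gamma_{123}
step 2: -\frac{8}{5} - \frac{8}{5} \gamma_{1} - \frac{6}{5} \gamma_{2} - \frac{18}{5} \gamma_{3} - \frac{6}{5} \gamma_{12} - \frac{18}{5} \gamma_{13} - \frac{24}{5} \gamma_{23} - \frac{24}{5} \gamma_{123}
step 3: -\frac{6}{5} \gamma_{12} - \frac{18}{5} \gamma_{13} - \frac{24}{5} \gamma_{23}
Answer: -\frac{6}{5} \gamma_{12} - \frac{18}{5} \gamma_{13} - \frac{24}{5} \gamma_{23}
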